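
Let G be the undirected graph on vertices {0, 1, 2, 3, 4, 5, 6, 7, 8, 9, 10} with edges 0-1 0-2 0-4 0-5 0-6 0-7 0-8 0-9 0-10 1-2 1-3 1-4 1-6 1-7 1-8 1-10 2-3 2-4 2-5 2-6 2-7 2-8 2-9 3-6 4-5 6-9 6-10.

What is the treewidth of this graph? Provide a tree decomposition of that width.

Each bag holds 4 vertices, so the decomposition has width 3, which upper-bounds the treewidth. For the lower bound, the 4 vertices {0, 1, 2, 8} are pairwise adjacent, and any tree decomposition puts a clique entirely inside one bag — forcing width ≥ 3. The upper and lower bounds meet at 3, so that is the treewidth.

Treewidth 3.
One such decomposition:
Bags: B1 = {0, 1, 2, 4}  B2 = {0, 1, 2, 6}  B3 = {1, 2, 3, 6}  B4 = {0, 1, 2, 8}  B5 = {0, 1, 6, 10}  B6 = {0, 2, 6, 9}  B7 = {0, 2, 4, 5}  B8 = {0, 1, 2, 7}
Tree: B1–B2, B2–B3, B2–B4, B2–B5, B2–B6, B1–B7, B1–B8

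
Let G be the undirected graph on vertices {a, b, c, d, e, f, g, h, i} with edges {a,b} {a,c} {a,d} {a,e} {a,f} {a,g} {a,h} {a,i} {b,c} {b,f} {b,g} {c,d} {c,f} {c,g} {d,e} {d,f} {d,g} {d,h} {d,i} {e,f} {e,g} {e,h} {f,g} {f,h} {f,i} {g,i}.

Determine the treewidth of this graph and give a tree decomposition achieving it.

Treewidth 4.
Bags: B1 = {a, d, e, f, g}  B2 = {a, c, d, f, g}  B3 = {a, b, c, f, g}  B4 = {a, d, e, f, h}  B5 = {a, d, f, g, i}
Tree: B1–B2, B2–B3, B1–B4, B2–B5

The largest bag has 5 vertices, giving width 4; this decomposition certifies tw(G) ≤ 4. On the other hand G contains the 5-clique {a, d, e, f, g}. A clique must lie in a single bag of any decomposition, so no decomposition can have width below 4. The upper and lower bounds meet at 4, so that is the treewidth.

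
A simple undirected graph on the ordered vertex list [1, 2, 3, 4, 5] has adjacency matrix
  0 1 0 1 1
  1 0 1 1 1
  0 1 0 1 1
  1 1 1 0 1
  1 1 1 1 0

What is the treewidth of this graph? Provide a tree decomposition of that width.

Each bag holds 4 vertices, so the decomposition has width 3, which upper-bounds the treewidth. Conversely, {1, 2, 4, 5} is a clique of size 4, and the vertices of any clique must share a bag in every tree decomposition; so some bag has ≥ 4 vertices and tw(G) ≥ 3. Therefore the treewidth is 3.

Treewidth 3.
One optimal decomposition is:
Bags: B1 = {2, 3, 4, 5}  B2 = {1, 2, 4, 5}
Tree: B1–B2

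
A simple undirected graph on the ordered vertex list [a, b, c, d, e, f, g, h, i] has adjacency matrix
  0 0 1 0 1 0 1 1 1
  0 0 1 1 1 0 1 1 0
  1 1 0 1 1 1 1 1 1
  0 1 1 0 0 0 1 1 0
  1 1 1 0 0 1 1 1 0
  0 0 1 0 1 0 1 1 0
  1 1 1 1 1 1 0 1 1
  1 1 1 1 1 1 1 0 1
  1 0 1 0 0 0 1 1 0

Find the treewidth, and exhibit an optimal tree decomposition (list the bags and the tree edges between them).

Treewidth 4.
Bags: B1 = {a, c, e, g, h}  B2 = {c, e, f, g, h}  B3 = {b, c, e, g, h}  B4 = {b, c, d, g, h}  B5 = {a, c, g, h, i}
Tree: B1–B2, B2–B3, B3–B4, B1–B5

The largest bag has 5 vertices, giving width 4; this decomposition certifies tw(G) ≤ 4. Conversely, {b, c, d, g, h} is a clique of size 5, and the vertices of any clique must share a bag in every tree decomposition; so some bag has ≥ 5 vertices and tw(G) ≥ 4. Therefore the treewidth is 4.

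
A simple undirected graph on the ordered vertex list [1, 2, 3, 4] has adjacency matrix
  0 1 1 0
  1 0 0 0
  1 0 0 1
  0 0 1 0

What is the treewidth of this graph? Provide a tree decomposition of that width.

Every bag has size at most 2, so the width is 2 − 1 = 1 and tw(G) ≤ 1. G has an edge, so its treewidth is at least 1. Hence tw(G) = 1 exactly.

Treewidth 1.
One such decomposition:
Bags: B1 = {1, 2}  B2 = {1, 3}  B3 = {3, 4}
Tree: B1–B2, B2–B3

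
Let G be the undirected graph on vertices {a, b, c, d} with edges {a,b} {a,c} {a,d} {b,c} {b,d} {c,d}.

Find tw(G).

A width-3 tree decomposition is:
Bags: B1 = {a, b, c, d}
Tree: (single bag)
A single bag containing all 4 vertices is trivially a valid decomposition of width 3. On the other hand G contains the 4-clique {a, b, c, d}. A clique must lie in a single bag of any decomposition, so no decomposition can have width below 3. Therefore the treewidth is 3.

3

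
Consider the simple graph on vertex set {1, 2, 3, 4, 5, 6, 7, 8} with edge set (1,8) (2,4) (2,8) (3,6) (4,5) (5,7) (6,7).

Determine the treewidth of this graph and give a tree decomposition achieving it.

Each bag holds 2 vertices, so the decomposition has width 1, which upper-bounds the treewidth. G has an edge, so its treewidth is at least 1. The upper and lower bounds meet at 1, so that is the treewidth.

Treewidth 1.
One such decomposition:
Bags: B1 = {3, 6}  B2 = {6, 7}  B3 = {5, 7}  B4 = {4, 5}  B5 = {2, 4}  B6 = {2, 8}  B7 = {1, 8}
Tree: B1–B2, B2–B3, B3–B4, B4–B5, B5–B6, B6–B7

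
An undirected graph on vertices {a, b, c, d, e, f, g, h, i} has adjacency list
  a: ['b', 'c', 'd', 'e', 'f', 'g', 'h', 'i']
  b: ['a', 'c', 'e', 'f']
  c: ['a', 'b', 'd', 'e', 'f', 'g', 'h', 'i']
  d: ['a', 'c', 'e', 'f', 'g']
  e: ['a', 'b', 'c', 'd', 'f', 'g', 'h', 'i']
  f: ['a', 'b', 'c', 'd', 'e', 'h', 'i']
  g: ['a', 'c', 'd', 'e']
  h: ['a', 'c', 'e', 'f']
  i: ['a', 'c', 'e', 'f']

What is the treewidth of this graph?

4

A width-4 tree decomposition is:
Bags: B1 = {a, b, c, e, f}  B2 = {a, c, d, e, f}  B3 = {a, c, e, f, i}  B4 = {a, c, e, f, h}  B5 = {a, c, d, e, g}
Tree: B1–B2, B2–B3, B3–B4, B2–B5
Every bag has size at most 5, so the width is 5 − 1 = 4 and tw(G) ≤ 4. Conversely, {a, c, d, e, g} is a clique of size 5, and the vertices of any clique must share a bag in every tree decomposition; so some bag has ≥ 5 vertices and tw(G) ≥ 4. The upper and lower bounds meet at 4, so that is the treewidth.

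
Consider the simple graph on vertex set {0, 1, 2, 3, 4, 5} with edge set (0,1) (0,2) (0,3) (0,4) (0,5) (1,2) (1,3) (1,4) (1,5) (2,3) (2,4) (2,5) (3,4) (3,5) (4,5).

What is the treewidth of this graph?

5

A width-5 tree decomposition is:
Bags: B1 = {0, 1, 2, 3, 4, 5}
Tree: (single bag)
A single bag containing all 6 vertices is trivially a valid decomposition of width 5. Conversely, {0, 1, 2, 3, 4, 5} is a clique of size 6, and the vertices of any clique must share a bag in every tree decomposition; so some bag has ≥ 6 vertices and tw(G) ≥ 5. Therefore the treewidth is 5.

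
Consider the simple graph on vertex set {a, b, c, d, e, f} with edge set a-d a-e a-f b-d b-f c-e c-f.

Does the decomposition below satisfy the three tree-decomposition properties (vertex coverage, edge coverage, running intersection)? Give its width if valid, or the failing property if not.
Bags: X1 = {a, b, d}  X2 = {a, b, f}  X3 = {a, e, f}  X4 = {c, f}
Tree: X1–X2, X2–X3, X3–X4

A tree decomposition must satisfy three properties: every vertex lies in some bag; for every edge, both endpoints lie together in some bag; and for every vertex, the bags containing it form a connected subtree. Here edge (e,c) lies in no bag, so the decomposition is invalid.

No — edge (e,c) lies in no bag.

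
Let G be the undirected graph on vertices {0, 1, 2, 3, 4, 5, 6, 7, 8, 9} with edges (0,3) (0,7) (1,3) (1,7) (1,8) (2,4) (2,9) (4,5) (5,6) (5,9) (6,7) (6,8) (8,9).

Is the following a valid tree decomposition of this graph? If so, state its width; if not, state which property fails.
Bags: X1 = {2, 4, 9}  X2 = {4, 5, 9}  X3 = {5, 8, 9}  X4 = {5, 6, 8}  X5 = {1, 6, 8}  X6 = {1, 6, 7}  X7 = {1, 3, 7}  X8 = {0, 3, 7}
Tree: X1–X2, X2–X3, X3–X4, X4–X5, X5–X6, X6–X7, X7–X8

Yes; width 2.

Checking the three conditions: (i) the bags cover all of {0, 1, 2, 3, 4, 5, 6, 7, 8, 9}; (ii) for each edge, some bag contains both endpoints; (iii) the bags containing any fixed vertex form a subtree. All hold, so the decomposition is valid with width 3 − 1 = 2.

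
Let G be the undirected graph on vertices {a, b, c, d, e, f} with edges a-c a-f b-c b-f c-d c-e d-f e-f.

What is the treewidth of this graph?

A width-2 tree decomposition is:
Bags: B1 = {a, c, f}  B2 = {c, e, f}  B3 = {b, c, f}  B4 = {c, d, f}
Tree: B1–B2, B2–B3, B3–B4
Each bag holds 3 vertices, so the decomposition has width 2, which upper-bounds the treewidth. Since a–f–e–c–a is a cycle in G, G is not acyclic. Forests are exactly the graphs of treewidth ≤ 1, so tw(G) ≥ 2. Combining the bounds, tw(G) = 2.

2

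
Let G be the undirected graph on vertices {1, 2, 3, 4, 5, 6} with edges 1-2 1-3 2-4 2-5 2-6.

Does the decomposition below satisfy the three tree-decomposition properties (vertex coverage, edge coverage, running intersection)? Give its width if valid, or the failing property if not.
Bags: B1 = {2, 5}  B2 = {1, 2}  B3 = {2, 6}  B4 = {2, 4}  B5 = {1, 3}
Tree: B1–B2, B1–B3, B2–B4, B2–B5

Checking the three conditions: (i) the bags cover all of {1, 2, 3, 4, 5, 6}; (ii) for each edge, some bag contains both endpoints; (iii) the bags containing any fixed vertex form a subtree. All hold, so the decomposition is valid with width 2 − 1 = 1.

Yes; width 1.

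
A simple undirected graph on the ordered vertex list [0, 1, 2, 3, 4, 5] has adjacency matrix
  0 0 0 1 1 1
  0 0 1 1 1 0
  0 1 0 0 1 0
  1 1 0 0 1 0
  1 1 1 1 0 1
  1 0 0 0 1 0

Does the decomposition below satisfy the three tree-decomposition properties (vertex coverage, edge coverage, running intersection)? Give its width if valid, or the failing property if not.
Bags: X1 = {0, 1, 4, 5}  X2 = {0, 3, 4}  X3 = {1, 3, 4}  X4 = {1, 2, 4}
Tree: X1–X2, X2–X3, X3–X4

A tree decomposition must satisfy three properties: every vertex lies in some bag; for every edge, both endpoints lie together in some bag; and for every vertex, the bags containing it form a connected subtree. Here bags containing vertex 1 are not connected in the tree, so the decomposition is invalid.

No — bags containing vertex 1 are not connected in the tree.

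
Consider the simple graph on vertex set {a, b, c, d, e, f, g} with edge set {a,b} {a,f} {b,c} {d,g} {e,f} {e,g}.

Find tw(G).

1

A width-1 tree decomposition is:
Bags: B1 = {d, g}  B2 = {e, g}  B3 = {e, f}  B4 = {a, f}  B5 = {a, b}  B6 = {b, c}
Tree: B1–B2, B2–B3, B3–B4, B4–B5, B5–B6
Every bag has size at most 2, so the width is 2 − 1 = 1 and tw(G) ≤ 1. Any graph with an edge has treewidth ≥ 1, and G has the edge d–g. The upper and lower bounds meet at 1, so that is the treewidth.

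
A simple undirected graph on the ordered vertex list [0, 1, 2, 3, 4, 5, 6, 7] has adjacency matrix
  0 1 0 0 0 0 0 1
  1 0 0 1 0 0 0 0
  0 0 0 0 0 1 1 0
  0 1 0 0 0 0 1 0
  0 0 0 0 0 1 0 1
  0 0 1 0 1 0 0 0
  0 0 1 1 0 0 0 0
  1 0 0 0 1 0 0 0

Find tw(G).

A width-2 tree decomposition is:
Bags: B1 = {0, 1, 7}  B2 = {1, 4, 7}  B3 = {1, 4, 5}  B4 = {1, 2, 5}  B5 = {1, 2, 6}  B6 = {1, 3, 6}
Tree: B1–B2, B2–B3, B3–B4, B4–B5, B5–B6
Each bag holds 3 vertices, so the decomposition has width 2, which upper-bounds the treewidth. Since 1–0–7–4–5–2–6–3–1 is a cycle in G, G is not acyclic. Forests are exactly the graphs of treewidth ≤ 1, so tw(G) ≥ 2. Combining the bounds, tw(G) = 2.

2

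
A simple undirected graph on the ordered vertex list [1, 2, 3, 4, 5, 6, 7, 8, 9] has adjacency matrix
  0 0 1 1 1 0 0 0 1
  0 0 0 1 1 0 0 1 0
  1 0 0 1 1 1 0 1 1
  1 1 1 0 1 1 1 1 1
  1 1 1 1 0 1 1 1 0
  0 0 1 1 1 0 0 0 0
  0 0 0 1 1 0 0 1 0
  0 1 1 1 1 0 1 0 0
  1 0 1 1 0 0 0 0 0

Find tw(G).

A width-3 tree decomposition is:
Bags: B1 = {3, 4, 5, 8}  B2 = {4, 5, 7, 8}  B3 = {3, 4, 5, 6}  B4 = {2, 4, 5, 8}  B5 = {1, 3, 4, 5}  B6 = {1, 3, 4, 9}
Tree: B1–B2, B1–B3, B2–B4, B3–B5, B5–B6
Every bag has size at most 4, so the width is 4 − 1 = 3 and tw(G) ≤ 3. Conversely, {1, 3, 4, 9} is a clique of size 4, and the vertices of any clique must share a bag in every tree decomposition; so some bag has ≥ 4 vertices and tw(G) ≥ 3. Therefore the treewidth is 3.

3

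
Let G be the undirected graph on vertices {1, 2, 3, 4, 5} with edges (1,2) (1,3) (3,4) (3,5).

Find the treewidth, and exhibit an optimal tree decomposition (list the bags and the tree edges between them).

The largest bag has 2 vertices, giving width 1; this decomposition certifies tw(G) ≤ 1. Since G has at least one edge (e.g. 2–1), it is not an edgeless graph, so tw(G) ≥ 1. Combining the bounds, tw(G) = 1.

Treewidth 1.
One optimal decomposition is:
Bags: B1 = {1, 2}  B2 = {1, 3}  B3 = {3, 4}  B4 = {3, 5}
Tree: B1–B2, B2–B3, B3–B4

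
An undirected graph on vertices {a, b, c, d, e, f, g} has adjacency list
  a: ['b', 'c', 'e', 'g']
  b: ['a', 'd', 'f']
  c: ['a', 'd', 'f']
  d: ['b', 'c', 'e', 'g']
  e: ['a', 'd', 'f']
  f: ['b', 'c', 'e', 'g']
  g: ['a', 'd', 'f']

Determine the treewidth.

A width-3 tree decomposition is:
Bags: B1 = {a, b, d, f}  B2 = {a, d, e, f}  B3 = {a, c, d, f}  B4 = {a, d, f, g}
Tree: B1–B2, B2–B3, B3–B4
The largest bag has 4 vertices, giving width 3; this decomposition certifies tw(G) ≤ 3. For the lower bound: the 4 vertex sets {b,d}, {e,f}, {a}, {c} are disjoint, each induces a connected subgraph, and every pair is joined by at least one edge of G. Contracting each set to a single vertex therefore yields K_{4} as a minor, and since treewidth is minor-monotone, tw(G) ≥ tw(K_{4}) = 3. The upper and lower bounds meet at 3, so that is the treewidth.

3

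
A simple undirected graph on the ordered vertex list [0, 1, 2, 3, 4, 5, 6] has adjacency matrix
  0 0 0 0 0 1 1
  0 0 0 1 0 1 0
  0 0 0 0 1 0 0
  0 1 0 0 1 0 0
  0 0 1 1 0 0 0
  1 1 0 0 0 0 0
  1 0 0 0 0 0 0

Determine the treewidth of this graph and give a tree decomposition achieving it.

Each bag holds 2 vertices, so the decomposition has width 1, which upper-bounds the treewidth. G has an edge, so its treewidth is at least 1. Hence tw(G) = 1 exactly.

Treewidth 1.
One such decomposition:
Bags: B1 = {0, 6}  B2 = {0, 5}  B3 = {1, 5}  B4 = {1, 3}  B5 = {3, 4}  B6 = {2, 4}
Tree: B1–B2, B2–B3, B3–B4, B4–B5, B5–B6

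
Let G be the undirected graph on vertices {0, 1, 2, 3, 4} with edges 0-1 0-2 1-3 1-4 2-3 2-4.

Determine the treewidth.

2

A width-2 tree decomposition is:
Bags: B1 = {1, 2, 3}  B2 = {1, 2, 4}  B3 = {0, 1, 2}
Tree: B1–B2, B2–B3
Every bag has size at most 3, so the width is 3 − 1 = 2 and tw(G) ≤ 2. For the lower bound, G contains the cycle 2–3–1–4–2, so G is not a forest; only forests have treewidth ≤ 1, hence tw(G) ≥ 2. Combining the bounds, tw(G) = 2.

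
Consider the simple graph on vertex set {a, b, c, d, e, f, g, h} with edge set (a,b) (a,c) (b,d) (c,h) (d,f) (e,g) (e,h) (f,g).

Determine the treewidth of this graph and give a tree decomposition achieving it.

Treewidth 2.
One optimal decomposition is:
Bags: B1 = {a, b, c}  B2 = {b, c, h}  B3 = {b, e, h}  B4 = {b, e, g}  B5 = {b, f, g}  B6 = {b, d, f}
Tree: B1–B2, B2–B3, B3–B4, B4–B5, B5–B6

Every bag has size at most 3, so the width is 3 − 1 = 2 and tw(G) ≤ 2. Since b–a–c–h–e–g–f–d–b is a cycle in G, G is not acyclic. Forests are exactly the graphs of treewidth ≤ 1, so tw(G) ≥ 2. Hence tw(G) = 2 exactly.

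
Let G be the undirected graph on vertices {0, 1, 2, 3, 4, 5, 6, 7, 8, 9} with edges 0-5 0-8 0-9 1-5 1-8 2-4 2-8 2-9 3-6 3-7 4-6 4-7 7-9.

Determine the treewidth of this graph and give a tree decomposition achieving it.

Treewidth 2.
One optimal decomposition is:
Bags: B1 = {3, 6, 7}  B2 = {4, 6, 7}  B3 = {4, 7, 9}  B4 = {2, 4, 9}  B5 = {0, 2, 9}  B6 = {0, 2, 8}  B7 = {0, 5, 8}  B8 = {1, 5, 8}
Tree: B1–B2, B2–B3, B3–B4, B4–B5, B5–B6, B6–B7, B7–B8

The largest bag has 3 vertices, giving width 2; this decomposition certifies tw(G) ≤ 2. For the lower bound, G contains the cycle 3–6–4–7–3, so G is not a forest; only forests have treewidth ≤ 1, hence tw(G) ≥ 2. The upper and lower bounds meet at 2, so that is the treewidth.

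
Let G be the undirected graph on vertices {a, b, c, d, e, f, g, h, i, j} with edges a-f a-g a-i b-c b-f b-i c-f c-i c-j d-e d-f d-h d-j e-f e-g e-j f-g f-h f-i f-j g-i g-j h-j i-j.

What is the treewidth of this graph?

A width-3 tree decomposition is:
Bags: B1 = {e, f, g, j}  B2 = {f, g, i, j}  B3 = {c, f, i, j}  B4 = {d, e, f, j}  B5 = {a, f, g, i}  B6 = {b, c, f, i}  B7 = {d, f, h, j}
Tree: B1–B2, B2–B3, B1–B4, B2–B5, B3–B6, B4–B7
Each bag holds 4 vertices, so the decomposition has width 3, which upper-bounds the treewidth. On the other hand G contains the 4-clique {d, e, f, j}. A clique must lie in a single bag of any decomposition, so no decomposition can have width below 3. Therefore the treewidth is 3.

3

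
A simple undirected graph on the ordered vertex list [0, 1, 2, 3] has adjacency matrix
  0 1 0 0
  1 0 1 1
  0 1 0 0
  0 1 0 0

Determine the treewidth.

A width-1 tree decomposition is:
Bags: B1 = {1, 2}  B2 = {0, 1}  B3 = {1, 3}
Tree: B1–B2, B1–B3
Each bag holds 2 vertices, so the decomposition has width 1, which upper-bounds the treewidth. Since G has at least one edge (e.g. 1–2), it is not an edgeless graph, so tw(G) ≥ 1. Therefore the treewidth is 1.

1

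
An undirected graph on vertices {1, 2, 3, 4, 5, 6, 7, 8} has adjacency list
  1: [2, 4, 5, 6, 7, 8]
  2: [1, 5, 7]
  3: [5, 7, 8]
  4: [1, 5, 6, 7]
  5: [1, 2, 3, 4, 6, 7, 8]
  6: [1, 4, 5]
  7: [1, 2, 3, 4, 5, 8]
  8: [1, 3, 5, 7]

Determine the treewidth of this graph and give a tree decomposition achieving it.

The largest bag has 4 vertices, giving width 3; this decomposition certifies tw(G) ≤ 3. On the other hand G contains the 4-clique {1, 4, 5, 6}. A clique must lie in a single bag of any decomposition, so no decomposition can have width below 3. Combining the bounds, tw(G) = 3.

Treewidth 3.
One optimal decomposition is:
Bags: B1 = {1, 4, 5, 6}  B2 = {1, 4, 5, 7}  B3 = {1, 5, 7, 8}  B4 = {1, 2, 5, 7}  B5 = {3, 5, 7, 8}
Tree: B1–B2, B2–B3, B2–B4, B3–B5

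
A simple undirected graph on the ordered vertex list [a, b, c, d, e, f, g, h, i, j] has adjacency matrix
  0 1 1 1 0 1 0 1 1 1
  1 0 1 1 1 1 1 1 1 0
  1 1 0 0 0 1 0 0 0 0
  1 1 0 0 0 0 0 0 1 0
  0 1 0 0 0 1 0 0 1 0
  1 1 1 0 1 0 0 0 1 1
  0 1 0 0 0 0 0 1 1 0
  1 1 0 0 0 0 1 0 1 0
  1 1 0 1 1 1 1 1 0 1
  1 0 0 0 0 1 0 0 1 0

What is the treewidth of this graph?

3

A width-3 tree decomposition is:
Bags: B1 = {a, b, f, i}  B2 = {b, e, f, i}  B3 = {a, b, d, i}  B4 = {a, b, h, i}  B5 = {a, b, c, f}  B6 = {a, f, i, j}  B7 = {b, g, h, i}
Tree: B1–B2, B1–B3, B3–B4, B1–B5, B1–B6, B4–B7
The largest bag has 4 vertices, giving width 3; this decomposition certifies tw(G) ≤ 3. For the lower bound, the 4 vertices {a, f, i, j} are pairwise adjacent, and any tree decomposition puts a clique entirely inside one bag — forcing width ≥ 3. Therefore the treewidth is 3.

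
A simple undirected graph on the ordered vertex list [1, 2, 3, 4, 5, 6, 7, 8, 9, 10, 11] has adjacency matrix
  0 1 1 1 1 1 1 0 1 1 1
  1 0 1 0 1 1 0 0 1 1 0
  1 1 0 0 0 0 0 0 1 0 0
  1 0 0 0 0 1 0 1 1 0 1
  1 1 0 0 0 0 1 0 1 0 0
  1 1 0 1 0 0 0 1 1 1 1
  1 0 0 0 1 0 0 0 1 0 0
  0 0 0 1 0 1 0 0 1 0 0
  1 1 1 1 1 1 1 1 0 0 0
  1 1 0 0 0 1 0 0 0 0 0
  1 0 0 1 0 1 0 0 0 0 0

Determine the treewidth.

3

A width-3 tree decomposition is:
Bags: B1 = {1, 2, 6, 9}  B2 = {1, 4, 6, 9}  B3 = {1, 2, 5, 9}  B4 = {1, 4, 6, 11}  B5 = {4, 6, 8, 9}  B6 = {1, 2, 3, 9}  B7 = {1, 2, 6, 10}  B8 = {1, 5, 7, 9}
Tree: B1–B2, B1–B3, B2–B4, B2–B5, B1–B6, B1–B7, B3–B8
Each bag holds 4 vertices, so the decomposition has width 3, which upper-bounds the treewidth. For the lower bound, the 4 vertices {4, 6, 8, 9} are pairwise adjacent, and any tree decomposition puts a clique entirely inside one bag — forcing width ≥ 3. Hence tw(G) = 3 exactly.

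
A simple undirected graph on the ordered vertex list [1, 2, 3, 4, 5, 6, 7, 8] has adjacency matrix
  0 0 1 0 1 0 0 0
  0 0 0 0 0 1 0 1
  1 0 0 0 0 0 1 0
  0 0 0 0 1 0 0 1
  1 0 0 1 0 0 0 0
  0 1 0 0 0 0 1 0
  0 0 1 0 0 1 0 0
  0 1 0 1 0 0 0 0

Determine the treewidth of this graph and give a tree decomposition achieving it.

Treewidth 2.
One optimal decomposition is:
Bags: B1 = {4, 5, 8}  B2 = {2, 5, 8}  B3 = {2, 5, 6}  B4 = {5, 6, 7}  B5 = {3, 5, 7}  B6 = {1, 3, 5}
Tree: B1–B2, B2–B3, B3–B4, B4–B5, B5–B6

The largest bag has 3 vertices, giving width 2; this decomposition certifies tw(G) ≤ 2. For the lower bound, G contains the cycle 5–4–8–2–6–7–3–1–5, so G is not a forest; only forests have treewidth ≤ 1, hence tw(G) ≥ 2. Hence tw(G) = 2 exactly.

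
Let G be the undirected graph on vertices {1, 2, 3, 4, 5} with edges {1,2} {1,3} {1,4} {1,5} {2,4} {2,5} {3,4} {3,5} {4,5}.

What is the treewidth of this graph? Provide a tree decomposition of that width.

Treewidth 3.
Bags: B1 = {1, 3, 4, 5}  B2 = {1, 2, 4, 5}
Tree: B1–B2

Each bag holds 4 vertices, so the decomposition has width 3, which upper-bounds the treewidth. Conversely, {1, 2, 4, 5} is a clique of size 4, and the vertices of any clique must share a bag in every tree decomposition; so some bag has ≥ 4 vertices and tw(G) ≥ 3. Combining the bounds, tw(G) = 3.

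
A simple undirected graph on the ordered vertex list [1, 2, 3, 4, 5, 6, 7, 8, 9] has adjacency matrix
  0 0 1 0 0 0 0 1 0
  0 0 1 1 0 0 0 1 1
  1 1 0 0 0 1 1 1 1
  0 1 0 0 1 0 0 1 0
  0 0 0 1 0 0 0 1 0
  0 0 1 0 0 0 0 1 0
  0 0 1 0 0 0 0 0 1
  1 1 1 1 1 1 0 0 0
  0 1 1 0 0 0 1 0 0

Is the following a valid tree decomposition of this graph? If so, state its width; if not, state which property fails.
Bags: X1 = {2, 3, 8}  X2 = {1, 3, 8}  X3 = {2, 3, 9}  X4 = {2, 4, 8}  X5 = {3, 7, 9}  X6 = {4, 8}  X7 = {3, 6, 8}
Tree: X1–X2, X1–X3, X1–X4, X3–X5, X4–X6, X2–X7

A tree decomposition must satisfy three properties: every vertex lies in some bag; for every edge, both endpoints lie together in some bag; and for every vertex, the bags containing it form a connected subtree. Here vertex 5 appears in no bag, so the decomposition is invalid.

No — vertex 5 appears in no bag.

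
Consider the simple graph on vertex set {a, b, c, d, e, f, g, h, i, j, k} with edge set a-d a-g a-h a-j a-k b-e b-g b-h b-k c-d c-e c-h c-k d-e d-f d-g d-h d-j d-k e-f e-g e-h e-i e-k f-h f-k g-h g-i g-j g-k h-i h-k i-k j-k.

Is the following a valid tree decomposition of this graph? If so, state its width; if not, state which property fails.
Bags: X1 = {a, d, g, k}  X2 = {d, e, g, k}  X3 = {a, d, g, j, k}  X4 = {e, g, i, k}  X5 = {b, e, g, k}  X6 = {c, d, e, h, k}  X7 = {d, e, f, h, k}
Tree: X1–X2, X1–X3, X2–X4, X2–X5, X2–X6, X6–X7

No — edge (h,a) lies in no bag.

A tree decomposition must satisfy three properties: every vertex lies in some bag; for every edge, both endpoints lie together in some bag; and for every vertex, the bags containing it form a connected subtree. Here edge (h,a) lies in no bag, so the decomposition is invalid.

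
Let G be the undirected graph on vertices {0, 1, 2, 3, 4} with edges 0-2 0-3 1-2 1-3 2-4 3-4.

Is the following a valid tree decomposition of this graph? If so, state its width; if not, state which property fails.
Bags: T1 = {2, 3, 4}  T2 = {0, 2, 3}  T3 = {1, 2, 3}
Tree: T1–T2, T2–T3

Every vertex of G appears in some bag (union = {0, 1, 2, 3, 4}); every edge is covered by a bag; and for each vertex v the set of bags containing v is connected in the bag tree. The decomposition is therefore valid. The largest bag has 3 vertices, so the width is 2.

Yes; width 2.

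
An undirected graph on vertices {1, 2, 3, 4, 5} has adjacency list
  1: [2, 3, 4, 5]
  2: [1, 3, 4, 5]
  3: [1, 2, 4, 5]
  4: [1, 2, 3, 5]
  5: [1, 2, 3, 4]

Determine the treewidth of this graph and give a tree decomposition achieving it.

With just one bag of size 5, the width is 5 − 1 = 4, so tw(G) ≤ 4. On the other hand G contains the 5-clique {1, 2, 3, 4, 5}. A clique must lie in a single bag of any decomposition, so no decomposition can have width below 4. The upper and lower bounds meet at 4, so that is the treewidth.

Treewidth 4.
One optimal decomposition is:
Bags: B1 = {1, 2, 3, 4, 5}
Tree: (single bag)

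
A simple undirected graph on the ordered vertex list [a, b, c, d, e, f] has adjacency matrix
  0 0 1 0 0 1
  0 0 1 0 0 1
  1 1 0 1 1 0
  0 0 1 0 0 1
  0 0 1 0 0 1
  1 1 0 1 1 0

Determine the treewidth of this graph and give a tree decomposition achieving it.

The largest bag has 3 vertices, giving width 2; this decomposition certifies tw(G) ≤ 2. For the lower bound, G contains the cycle a–c–b–f–a, so G is not a forest; only forests have treewidth ≤ 1, hence tw(G) ≥ 2. Therefore the treewidth is 2.

Treewidth 2.
One such decomposition:
Bags: B1 = {a, c, f}  B2 = {b, c, f}  B3 = {c, e, f}  B4 = {c, d, f}
Tree: B1–B2, B2–B3, B3–B4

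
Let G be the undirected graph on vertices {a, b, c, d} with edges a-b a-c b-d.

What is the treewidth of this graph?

1

A width-1 tree decomposition is:
Bags: B1 = {b, d}  B2 = {a, b}  B3 = {a, c}
Tree: B1–B2, B2–B3
Each bag holds 2 vertices, so the decomposition has width 1, which upper-bounds the treewidth. Since G has at least one edge (e.g. b–d), it is not an edgeless graph, so tw(G) ≥ 1. Hence tw(G) = 1 exactly.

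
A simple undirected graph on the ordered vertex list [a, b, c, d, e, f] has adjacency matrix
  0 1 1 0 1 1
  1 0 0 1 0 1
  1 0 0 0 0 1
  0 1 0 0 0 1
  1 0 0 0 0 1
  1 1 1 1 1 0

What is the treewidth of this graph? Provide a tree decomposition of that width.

Treewidth 2.
One optimal decomposition is:
Bags: B1 = {a, b, f}  B2 = {a, e, f}  B3 = {a, c, f}  B4 = {b, d, f}
Tree: B1–B2, B2–B3, B1–B4

The largest bag has 3 vertices, giving width 2; this decomposition certifies tw(G) ≤ 2. For the lower bound, the 3 vertices {b, d, f} are pairwise adjacent, and any tree decomposition puts a clique entirely inside one bag — forcing width ≥ 2. The upper and lower bounds meet at 2, so that is the treewidth.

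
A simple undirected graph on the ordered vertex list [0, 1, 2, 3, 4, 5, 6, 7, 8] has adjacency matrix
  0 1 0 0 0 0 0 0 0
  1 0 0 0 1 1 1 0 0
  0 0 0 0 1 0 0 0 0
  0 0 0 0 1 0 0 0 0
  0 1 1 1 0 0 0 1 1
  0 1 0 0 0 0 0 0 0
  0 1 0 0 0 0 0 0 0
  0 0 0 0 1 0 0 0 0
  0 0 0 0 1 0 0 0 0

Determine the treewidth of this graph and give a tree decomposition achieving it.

Each bag holds 2 vertices, so the decomposition has width 1, which upper-bounds the treewidth. Any graph with an edge has treewidth ≥ 1, and G has the edge 4–1. Combining the bounds, tw(G) = 1.

Treewidth 1.
Bags: B1 = {1, 4}  B2 = {0, 1}  B3 = {4, 8}  B4 = {1, 5}  B5 = {4, 7}  B6 = {3, 4}  B7 = {2, 4}  B8 = {1, 6}
Tree: B1–B2, B1–B3, B2–B4, B3–B5, B1–B6, B6–B7, B2–B8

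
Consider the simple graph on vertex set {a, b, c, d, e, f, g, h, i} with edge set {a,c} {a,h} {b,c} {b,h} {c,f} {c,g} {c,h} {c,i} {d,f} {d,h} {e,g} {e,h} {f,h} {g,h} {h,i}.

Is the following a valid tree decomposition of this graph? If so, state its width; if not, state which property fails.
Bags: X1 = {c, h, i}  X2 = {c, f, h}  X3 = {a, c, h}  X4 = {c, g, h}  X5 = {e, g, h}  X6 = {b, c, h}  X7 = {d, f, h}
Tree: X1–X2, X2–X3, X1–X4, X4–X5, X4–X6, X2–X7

Vertex coverage: the bags together contain {a, b, c, d, e, f, g, h, i}, the full vertex set. Edge coverage: each edge of G has both endpoints in at least one bag. Running intersection: for every vertex, the bags containing it form a connected subtree. All three properties hold, so this is a valid tree decomposition of width max|bag| − 1 = 2, and hence tw(G) ≤ 2.

Yes; width 2.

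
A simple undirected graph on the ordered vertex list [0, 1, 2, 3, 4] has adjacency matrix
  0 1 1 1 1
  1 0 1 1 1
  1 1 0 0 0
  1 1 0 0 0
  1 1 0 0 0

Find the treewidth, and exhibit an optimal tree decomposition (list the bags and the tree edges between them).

Every bag has size at most 3, so the width is 3 − 1 = 2 and tw(G) ≤ 2. Conversely, {0, 1, 2} is a clique of size 3, and the vertices of any clique must share a bag in every tree decomposition; so some bag has ≥ 3 vertices and tw(G) ≥ 2. Combining the bounds, tw(G) = 2.

Treewidth 2.
One such decomposition:
Bags: B1 = {0, 1, 2}  B2 = {0, 1, 4}  B3 = {0, 1, 3}
Tree: B1–B2, B1–B3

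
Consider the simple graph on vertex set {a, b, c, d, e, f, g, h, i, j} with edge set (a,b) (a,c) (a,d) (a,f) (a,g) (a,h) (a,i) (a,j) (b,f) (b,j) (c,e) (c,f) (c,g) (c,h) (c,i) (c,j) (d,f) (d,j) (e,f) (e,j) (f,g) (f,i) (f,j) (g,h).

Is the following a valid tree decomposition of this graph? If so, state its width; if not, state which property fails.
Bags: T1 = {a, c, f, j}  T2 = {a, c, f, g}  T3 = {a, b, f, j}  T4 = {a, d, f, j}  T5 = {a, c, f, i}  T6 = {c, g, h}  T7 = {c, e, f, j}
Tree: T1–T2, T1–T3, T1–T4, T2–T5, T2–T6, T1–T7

A tree decomposition must satisfy three properties: every vertex lies in some bag; for every edge, both endpoints lie together in some bag; and for every vertex, the bags containing it form a connected subtree. Here edge (a,h) lies in no bag, so the decomposition is invalid.

No — edge (a,h) lies in no bag.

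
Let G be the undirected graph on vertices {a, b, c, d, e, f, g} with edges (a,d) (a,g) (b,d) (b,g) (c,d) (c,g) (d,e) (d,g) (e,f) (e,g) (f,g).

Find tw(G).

2

A width-2 tree decomposition is:
Bags: B1 = {c, d, g}  B2 = {d, e, g}  B3 = {b, d, g}  B4 = {e, f, g}  B5 = {a, d, g}
Tree: B1–B2, B2–B3, B2–B4, B2–B5
Every bag has size at most 3, so the width is 3 − 1 = 2 and tw(G) ≤ 2. Conversely, {d, e, g} is a clique of size 3, and the vertices of any clique must share a bag in every tree decomposition; so some bag has ≥ 3 vertices and tw(G) ≥ 2. Combining the bounds, tw(G) = 2.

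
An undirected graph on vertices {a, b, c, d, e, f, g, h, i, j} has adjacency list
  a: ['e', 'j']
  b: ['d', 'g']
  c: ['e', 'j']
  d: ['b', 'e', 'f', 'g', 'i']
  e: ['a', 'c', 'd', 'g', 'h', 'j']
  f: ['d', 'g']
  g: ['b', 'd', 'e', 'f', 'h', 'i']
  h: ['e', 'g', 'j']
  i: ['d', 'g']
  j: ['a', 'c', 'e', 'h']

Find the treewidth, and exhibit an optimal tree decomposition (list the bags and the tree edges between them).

Every bag has size at most 3, so the width is 3 − 1 = 2 and tw(G) ≤ 2. On the other hand G contains the 3-clique {d, e, g}. A clique must lie in a single bag of any decomposition, so no decomposition can have width below 2. Combining the bounds, tw(G) = 2.

Treewidth 2.
Bags: B1 = {b, d, g}  B2 = {d, e, g}  B3 = {e, g, h}  B4 = {e, h, j}  B5 = {d, g, i}  B6 = {a, e, j}  B7 = {c, e, j}  B8 = {d, f, g}
Tree: B1–B2, B2–B3, B3–B4, B1–B5, B4–B6, B4–B7, B2–B8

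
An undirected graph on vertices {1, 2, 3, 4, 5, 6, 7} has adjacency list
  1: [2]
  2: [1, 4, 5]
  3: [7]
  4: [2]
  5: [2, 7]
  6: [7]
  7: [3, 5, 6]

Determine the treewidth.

1

A width-1 tree decomposition is:
Bags: B1 = {2, 5}  B2 = {5, 7}  B3 = {2, 4}  B4 = {3, 7}  B5 = {6, 7}  B6 = {1, 2}
Tree: B1–B2, B1–B3, B2–B4, B2–B5, B3–B6
Every bag has size at most 2, so the width is 2 − 1 = 1 and tw(G) ≤ 1. Any graph with an edge has treewidth ≥ 1, and G has the edge 2–5. The upper and lower bounds meet at 1, so that is the treewidth.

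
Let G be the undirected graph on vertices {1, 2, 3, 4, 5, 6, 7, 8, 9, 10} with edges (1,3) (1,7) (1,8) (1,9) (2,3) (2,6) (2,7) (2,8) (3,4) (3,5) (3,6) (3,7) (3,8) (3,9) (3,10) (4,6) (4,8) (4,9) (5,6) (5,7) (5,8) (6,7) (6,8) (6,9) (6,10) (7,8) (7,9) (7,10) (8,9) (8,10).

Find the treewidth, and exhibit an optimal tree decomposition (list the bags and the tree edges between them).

The largest bag has 5 vertices, giving width 4; this decomposition certifies tw(G) ≤ 4. Conversely, {1, 3, 7, 8, 9} is a clique of size 5, and the vertices of any clique must share a bag in every tree decomposition; so some bag has ≥ 5 vertices and tw(G) ≥ 4. Combining the bounds, tw(G) = 4.

Treewidth 4.
One optimal decomposition is:
Bags: B1 = {3, 5, 6, 7, 8}  B2 = {3, 6, 7, 8, 9}  B3 = {3, 4, 6, 8, 9}  B4 = {3, 6, 7, 8, 10}  B5 = {2, 3, 6, 7, 8}  B6 = {1, 3, 7, 8, 9}
Tree: B1–B2, B2–B3, B1–B4, B2–B5, B2–B6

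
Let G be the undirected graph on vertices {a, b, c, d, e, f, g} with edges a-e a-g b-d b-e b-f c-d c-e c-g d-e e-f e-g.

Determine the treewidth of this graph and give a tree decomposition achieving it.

Treewidth 2.
One such decomposition:
Bags: B1 = {c, e, g}  B2 = {a, e, g}  B3 = {c, d, e}  B4 = {b, d, e}  B5 = {b, e, f}
Tree: B1–B2, B1–B3, B3–B4, B4–B5

Each bag holds 3 vertices, so the decomposition has width 2, which upper-bounds the treewidth. Conversely, {c, d, e} is a clique of size 3, and the vertices of any clique must share a bag in every tree decomposition; so some bag has ≥ 3 vertices and tw(G) ≥ 2. The upper and lower bounds meet at 2, so that is the treewidth.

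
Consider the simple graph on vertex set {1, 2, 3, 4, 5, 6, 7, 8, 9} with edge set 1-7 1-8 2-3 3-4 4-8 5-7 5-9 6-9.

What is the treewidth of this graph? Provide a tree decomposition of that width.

The largest bag has 2 vertices, giving width 1; this decomposition certifies tw(G) ≤ 1. Since G has at least one edge (e.g. 2–3), it is not an edgeless graph, so tw(G) ≥ 1. Hence tw(G) = 1 exactly.

Treewidth 1.
One optimal decomposition is:
Bags: B1 = {2, 3}  B2 = {3, 4}  B3 = {4, 8}  B4 = {1, 8}  B5 = {1, 7}  B6 = {5, 7}  B7 = {5, 9}  B8 = {6, 9}
Tree: B1–B2, B2–B3, B3–B4, B4–B5, B5–B6, B6–B7, B7–B8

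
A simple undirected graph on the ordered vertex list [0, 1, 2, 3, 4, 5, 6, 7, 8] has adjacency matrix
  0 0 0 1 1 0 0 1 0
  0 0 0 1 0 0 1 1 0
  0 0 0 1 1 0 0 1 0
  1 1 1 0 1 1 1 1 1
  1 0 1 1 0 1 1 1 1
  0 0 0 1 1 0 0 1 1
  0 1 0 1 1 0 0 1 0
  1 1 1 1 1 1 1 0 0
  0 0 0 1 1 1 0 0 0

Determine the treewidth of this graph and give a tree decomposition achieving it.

The largest bag has 4 vertices, giving width 3; this decomposition certifies tw(G) ≤ 3. Conversely, {1, 3, 6, 7} is a clique of size 4, and the vertices of any clique must share a bag in every tree decomposition; so some bag has ≥ 4 vertices and tw(G) ≥ 3. Combining the bounds, tw(G) = 3.

Treewidth 3.
One such decomposition:
Bags: B1 = {3, 4, 6, 7}  B2 = {3, 4, 5, 7}  B3 = {1, 3, 6, 7}  B4 = {2, 3, 4, 7}  B5 = {0, 3, 4, 7}  B6 = {3, 4, 5, 8}
Tree: B1–B2, B1–B3, B1–B4, B4–B5, B2–B6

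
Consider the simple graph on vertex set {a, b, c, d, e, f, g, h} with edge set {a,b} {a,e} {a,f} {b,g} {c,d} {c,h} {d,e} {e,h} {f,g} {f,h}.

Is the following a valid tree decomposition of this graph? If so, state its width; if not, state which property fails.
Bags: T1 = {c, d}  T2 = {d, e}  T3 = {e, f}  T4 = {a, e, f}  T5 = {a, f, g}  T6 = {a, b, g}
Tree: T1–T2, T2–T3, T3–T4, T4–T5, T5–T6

No — vertex h appears in no bag.

A tree decomposition must satisfy three properties: every vertex lies in some bag; for every edge, both endpoints lie together in some bag; and for every vertex, the bags containing it form a connected subtree. Here vertex h appears in no bag, so the decomposition is invalid.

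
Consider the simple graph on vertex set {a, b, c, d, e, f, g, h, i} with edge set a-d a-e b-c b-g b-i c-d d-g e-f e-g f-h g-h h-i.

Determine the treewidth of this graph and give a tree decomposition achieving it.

Every bag has size at most 4, so the width is 4 − 1 = 3 and tw(G) ≤ 3. For the lower bound: the 4 vertex sets {f,h,i}, {b}, {g}, {a,c,d,e} are disjoint, each induces a connected subgraph, and every pair is joined by at least one edge of G. Contracting each set to a single vertex therefore yields K_{4} as a minor, and since treewidth is minor-monotone, tw(G) ≥ tw(K_{4}) = 3. Combining the bounds, tw(G) = 3.

Treewidth 3.
One such decomposition:
Bags: B1 = {b, f, h, i}  B2 = {b, f, g, h}  B3 = {b, e, f, g}  B4 = {b, c, e, g}  B5 = {c, d, e, g}  B6 = {a, c, d, e}
Tree: B1–B2, B2–B3, B3–B4, B4–B5, B5–B6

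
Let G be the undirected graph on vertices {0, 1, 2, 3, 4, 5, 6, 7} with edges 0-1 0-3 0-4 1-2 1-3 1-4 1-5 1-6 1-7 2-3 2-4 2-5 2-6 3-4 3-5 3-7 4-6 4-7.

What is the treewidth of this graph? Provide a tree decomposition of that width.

Treewidth 3.
Bags: B1 = {1, 2, 3, 4}  B2 = {1, 2, 4, 6}  B3 = {0, 1, 3, 4}  B4 = {1, 2, 3, 5}  B5 = {1, 3, 4, 7}
Tree: B1–B2, B1–B3, B1–B4, B3–B5

Every bag has size at most 4, so the width is 4 − 1 = 3 and tw(G) ≤ 3. For the lower bound, the 4 vertices {0, 1, 3, 4} are pairwise adjacent, and any tree decomposition puts a clique entirely inside one bag — forcing width ≥ 3. Combining the bounds, tw(G) = 3.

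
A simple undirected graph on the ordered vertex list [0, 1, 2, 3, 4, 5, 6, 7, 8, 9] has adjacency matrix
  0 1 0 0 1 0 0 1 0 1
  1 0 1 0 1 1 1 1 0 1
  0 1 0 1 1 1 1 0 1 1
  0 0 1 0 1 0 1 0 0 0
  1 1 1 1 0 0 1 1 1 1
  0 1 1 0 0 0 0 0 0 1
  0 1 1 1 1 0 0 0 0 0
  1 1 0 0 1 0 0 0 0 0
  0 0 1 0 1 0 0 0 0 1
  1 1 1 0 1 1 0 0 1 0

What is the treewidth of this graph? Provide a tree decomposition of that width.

Every bag has size at most 4, so the width is 4 − 1 = 3 and tw(G) ≤ 3. For the lower bound, the 4 vertices {2, 4, 8, 9} are pairwise adjacent, and any tree decomposition puts a clique entirely inside one bag — forcing width ≥ 3. Hence tw(G) = 3 exactly.

Treewidth 3.
One optimal decomposition is:
Bags: B1 = {1, 2, 4, 6}  B2 = {1, 2, 4, 9}  B3 = {1, 2, 5, 9}  B4 = {0, 1, 4, 9}  B5 = {2, 3, 4, 6}  B6 = {2, 4, 8, 9}  B7 = {0, 1, 4, 7}
Tree: B1–B2, B2–B3, B2–B4, B1–B5, B2–B6, B4–B7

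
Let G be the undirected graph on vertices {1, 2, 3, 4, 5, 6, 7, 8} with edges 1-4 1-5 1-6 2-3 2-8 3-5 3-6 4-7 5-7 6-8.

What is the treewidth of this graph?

A width-2 tree decomposition is:
Bags: B1 = {1, 4, 7}  B2 = {1, 5, 7}  B3 = {1, 5, 6}  B4 = {3, 5, 6}  B5 = {3, 6, 8}  B6 = {2, 3, 8}
Tree: B1–B2, B2–B3, B3–B4, B4–B5, B5–B6
Each bag holds 3 vertices, so the decomposition has width 2, which upper-bounds the treewidth. The edges 4–7–5–1–4 form a cycle, so G is not a tree and its treewidth is at least 2. The upper and lower bounds meet at 2, so that is the treewidth.

2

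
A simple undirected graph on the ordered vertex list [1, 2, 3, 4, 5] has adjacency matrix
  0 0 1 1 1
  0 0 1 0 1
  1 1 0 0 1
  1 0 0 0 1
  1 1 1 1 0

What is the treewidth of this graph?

2

A width-2 tree decomposition is:
Bags: B1 = {1, 3, 5}  B2 = {2, 3, 5}  B3 = {1, 4, 5}
Tree: B1–B2, B1–B3
Every bag has size at most 3, so the width is 3 − 1 = 2 and tw(G) ≤ 2. Conversely, {1, 3, 5} is a clique of size 3, and the vertices of any clique must share a bag in every tree decomposition; so some bag has ≥ 3 vertices and tw(G) ≥ 2. The upper and lower bounds meet at 2, so that is the treewidth.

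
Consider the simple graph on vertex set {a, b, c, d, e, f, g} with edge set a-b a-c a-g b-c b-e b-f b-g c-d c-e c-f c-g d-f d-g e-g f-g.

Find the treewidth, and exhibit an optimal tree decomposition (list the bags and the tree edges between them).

Treewidth 3.
One such decomposition:
Bags: B1 = {a, b, c, g}  B2 = {b, c, f, g}  B3 = {c, d, f, g}  B4 = {b, c, e, g}
Tree: B1–B2, B2–B3, B2–B4

Each bag holds 4 vertices, so the decomposition has width 3, which upper-bounds the treewidth. On the other hand G contains the 4-clique {c, d, f, g}. A clique must lie in a single bag of any decomposition, so no decomposition can have width below 3. Therefore the treewidth is 3.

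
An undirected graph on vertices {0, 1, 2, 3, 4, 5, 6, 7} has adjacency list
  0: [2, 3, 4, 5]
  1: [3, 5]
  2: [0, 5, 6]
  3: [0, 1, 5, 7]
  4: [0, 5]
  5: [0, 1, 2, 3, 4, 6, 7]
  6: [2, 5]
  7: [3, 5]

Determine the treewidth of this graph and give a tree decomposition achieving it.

Treewidth 2.
Bags: B1 = {0, 4, 5}  B2 = {0, 3, 5}  B3 = {0, 2, 5}  B4 = {2, 5, 6}  B5 = {1, 3, 5}  B6 = {3, 5, 7}
Tree: B1–B2, B2–B3, B3–B4, B2–B5, B5–B6

Every bag has size at most 3, so the width is 3 − 1 = 2 and tw(G) ≤ 2. For the lower bound, the 3 vertices {0, 2, 5} are pairwise adjacent, and any tree decomposition puts a clique entirely inside one bag — forcing width ≥ 2. Therefore the treewidth is 2.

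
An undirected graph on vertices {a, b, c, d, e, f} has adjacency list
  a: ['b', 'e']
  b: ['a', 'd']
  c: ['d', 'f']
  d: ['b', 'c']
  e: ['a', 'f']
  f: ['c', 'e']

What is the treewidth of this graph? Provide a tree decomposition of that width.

The largest bag has 3 vertices, giving width 2; this decomposition certifies tw(G) ≤ 2. The edges a–b–d–c–f–e–a form a cycle, so G is not a tree and its treewidth is at least 2. Hence tw(G) = 2 exactly.

Treewidth 2.
Bags: B1 = {a, b, d}  B2 = {a, c, d}  B3 = {a, c, f}  B4 = {a, e, f}
Tree: B1–B2, B2–B3, B3–B4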